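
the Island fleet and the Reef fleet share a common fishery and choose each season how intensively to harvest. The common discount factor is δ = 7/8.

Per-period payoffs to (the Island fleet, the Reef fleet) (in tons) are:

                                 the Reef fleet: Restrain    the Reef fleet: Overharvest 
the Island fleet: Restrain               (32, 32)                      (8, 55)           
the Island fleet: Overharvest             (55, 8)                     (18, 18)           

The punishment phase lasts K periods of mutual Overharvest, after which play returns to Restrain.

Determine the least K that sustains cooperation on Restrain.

3

No profitable deviation requires (32−18)(δ+…+δ^K) ≥ 55−32, i.e. δ+…+δ^K ≥ 23/14 ≈ 1.6429.
With δ = 7/8, the partial sums are K=1: 0.8750, K=2: 1.6406, K=3: 2.3105.
K = 3 is the first length at which the sum reaches 1.6429.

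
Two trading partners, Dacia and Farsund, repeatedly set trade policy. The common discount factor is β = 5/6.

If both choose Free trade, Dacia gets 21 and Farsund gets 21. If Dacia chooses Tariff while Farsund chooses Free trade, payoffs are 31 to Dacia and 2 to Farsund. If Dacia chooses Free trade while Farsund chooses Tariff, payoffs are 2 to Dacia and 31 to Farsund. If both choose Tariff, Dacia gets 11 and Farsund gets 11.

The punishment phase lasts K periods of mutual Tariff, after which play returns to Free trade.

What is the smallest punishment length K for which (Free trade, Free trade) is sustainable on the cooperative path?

2

IC: β(1−β^K)/(1−β) ≥ (31−21)/(21−11) = 1.
With β = 5/6: need 1 − β^K ≥ 1·(1−5/6)/(5/6), i.e. β^K ≤ 0.8000.
Since (5/6)^1 = 0.8333 and (5/6)^2 = 0.6944, the smallest such K is 2.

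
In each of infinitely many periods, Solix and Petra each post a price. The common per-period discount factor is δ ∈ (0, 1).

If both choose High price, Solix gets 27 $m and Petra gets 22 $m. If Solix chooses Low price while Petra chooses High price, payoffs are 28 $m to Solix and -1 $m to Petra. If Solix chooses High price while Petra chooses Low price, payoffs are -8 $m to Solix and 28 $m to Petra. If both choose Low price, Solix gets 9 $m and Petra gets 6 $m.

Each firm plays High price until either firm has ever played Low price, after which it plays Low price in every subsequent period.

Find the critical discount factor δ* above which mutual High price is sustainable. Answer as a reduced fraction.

3/11

Solix: cooperation gives 27 each period; deviation gives 28 once then 9 forever.
  27/(1−δ) ≥ 28 + 9δ/(1−δ) ⇒ δ ≥ 1/19.
Petra: cooperation gives 22 each period; deviation gives 28 once then 6 forever.
  δ ≥ 6/22 = 3/11.
Both must hold, so the binding constraint is Petra's: δ ≥ 3/11.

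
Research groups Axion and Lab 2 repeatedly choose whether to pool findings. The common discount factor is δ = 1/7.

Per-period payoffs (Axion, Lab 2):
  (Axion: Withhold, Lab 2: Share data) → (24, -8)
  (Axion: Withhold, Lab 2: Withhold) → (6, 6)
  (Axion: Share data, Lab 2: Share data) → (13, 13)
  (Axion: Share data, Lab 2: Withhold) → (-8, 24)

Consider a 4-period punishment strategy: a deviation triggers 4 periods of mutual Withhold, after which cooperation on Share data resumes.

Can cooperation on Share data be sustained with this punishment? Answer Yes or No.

No

IC: δ+…+δ^4 ≥ (24−13)/(13−6) = 11/7.
At δ = 1/7: partial sum = 0.1666 < 1.5714. Cooperation not sustainable.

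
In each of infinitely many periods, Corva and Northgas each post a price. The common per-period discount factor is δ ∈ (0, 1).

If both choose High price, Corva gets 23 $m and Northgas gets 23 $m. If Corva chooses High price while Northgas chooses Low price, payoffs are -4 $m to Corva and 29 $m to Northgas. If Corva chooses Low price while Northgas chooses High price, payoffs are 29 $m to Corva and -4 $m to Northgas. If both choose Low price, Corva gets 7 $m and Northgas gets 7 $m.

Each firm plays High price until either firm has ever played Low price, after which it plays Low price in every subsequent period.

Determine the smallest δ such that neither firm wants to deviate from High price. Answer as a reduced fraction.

3/11

One-period gain from deviating is 29 − 23 = 6. The loss is 23 − 7 = 16 in every subsequent period, with present value 16·δ/(1−δ).
Deviation is unprofitable when 16·δ/(1−δ) ≥ 6, i.e. δ/(1−δ) ≥ 3/8.
Equivalently δ ≥ 6/(6+16) = 3/11.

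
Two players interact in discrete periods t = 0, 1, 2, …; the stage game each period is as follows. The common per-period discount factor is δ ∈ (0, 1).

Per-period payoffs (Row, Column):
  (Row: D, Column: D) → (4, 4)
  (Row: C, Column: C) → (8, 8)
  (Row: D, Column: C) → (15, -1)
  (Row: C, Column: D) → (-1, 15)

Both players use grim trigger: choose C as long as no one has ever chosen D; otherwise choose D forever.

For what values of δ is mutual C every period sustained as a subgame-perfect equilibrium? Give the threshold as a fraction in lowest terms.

One-period gain from deviating is 15 − 8 = 7. The loss is 8 − 4 = 4 in every subsequent period, with present value 4·δ/(1−δ).
Deviation is unprofitable when 4·δ/(1−δ) ≥ 7, i.e. δ/(1−δ) ≥ 7/4.
Equivalently δ ≥ 7/(7+4) = 7/11.

7/11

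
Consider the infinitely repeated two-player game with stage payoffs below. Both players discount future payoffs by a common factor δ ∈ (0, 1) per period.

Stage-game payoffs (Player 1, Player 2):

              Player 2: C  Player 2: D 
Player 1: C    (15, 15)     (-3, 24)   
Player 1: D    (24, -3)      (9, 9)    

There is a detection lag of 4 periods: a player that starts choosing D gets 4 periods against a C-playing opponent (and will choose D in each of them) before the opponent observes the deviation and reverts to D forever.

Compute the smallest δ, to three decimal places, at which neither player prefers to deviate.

Deviating for the 4 undetected periods gains 24−15 = 9 per period over cooperation, then loses 15−9 = 6 per period forever once punishment starts.
Gain: 9(1 + δ + … + δ^3); loss: 6·δ^4/(1−δ).
No profitable deviation ⇔ 9(1−δ^4) ≤ 6·δ^4, i.e. δ^4 ≥ 9/(9+6) = 3/5.
Hence δ ≥ (3/5)^(1/4) ≈ 0.880.

0.880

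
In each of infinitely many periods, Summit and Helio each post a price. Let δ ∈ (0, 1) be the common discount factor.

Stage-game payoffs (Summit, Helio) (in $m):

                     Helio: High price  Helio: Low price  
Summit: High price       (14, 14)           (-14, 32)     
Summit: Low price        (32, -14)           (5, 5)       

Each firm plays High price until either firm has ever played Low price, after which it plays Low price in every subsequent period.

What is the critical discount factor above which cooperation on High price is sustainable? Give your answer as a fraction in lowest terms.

Under grim trigger the critical discount factor is (T−C)/(T−P) with T = 32, C = 14, P = 5.
δ* = (32−14)/(32−5) = 18/27 = 2/3.

2/3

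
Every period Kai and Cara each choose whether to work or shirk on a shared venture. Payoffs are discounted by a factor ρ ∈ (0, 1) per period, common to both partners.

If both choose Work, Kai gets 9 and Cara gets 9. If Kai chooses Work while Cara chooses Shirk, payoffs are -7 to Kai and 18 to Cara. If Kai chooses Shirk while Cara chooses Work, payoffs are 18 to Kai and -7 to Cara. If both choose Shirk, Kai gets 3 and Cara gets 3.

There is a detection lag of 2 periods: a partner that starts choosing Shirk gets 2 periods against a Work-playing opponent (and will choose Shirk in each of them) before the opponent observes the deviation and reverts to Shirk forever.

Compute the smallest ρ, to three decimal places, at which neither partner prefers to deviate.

0.775

A deviator earns 18 for 2 periods, then 3 forever; cooperating earns 9 forever. Multiplying the IC by (1−ρ):
9 ≥ 18(1−ρ^2) + 3ρ^2, so 15·ρ^2 ≥ 9 and ρ^2 ≥ 3/5.
ρ ≥ (3/5)^(1/2) ≈ 0.775.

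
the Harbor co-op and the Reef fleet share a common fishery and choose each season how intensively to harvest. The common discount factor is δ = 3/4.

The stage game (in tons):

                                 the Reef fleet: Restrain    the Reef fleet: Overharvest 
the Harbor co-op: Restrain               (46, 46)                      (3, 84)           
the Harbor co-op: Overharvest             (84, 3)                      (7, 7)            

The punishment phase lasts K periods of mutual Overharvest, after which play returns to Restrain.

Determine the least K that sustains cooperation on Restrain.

2

No profitable deviation requires (46−7)(δ+…+δ^K) ≥ 84−46, i.e. δ+…+δ^K ≥ 38/39 ≈ 0.9744.
With δ = 3/4, the partial sums are K=1: 0.7500, K=2: 1.3125.
K = 2 is the first length at which the sum reaches 0.9744.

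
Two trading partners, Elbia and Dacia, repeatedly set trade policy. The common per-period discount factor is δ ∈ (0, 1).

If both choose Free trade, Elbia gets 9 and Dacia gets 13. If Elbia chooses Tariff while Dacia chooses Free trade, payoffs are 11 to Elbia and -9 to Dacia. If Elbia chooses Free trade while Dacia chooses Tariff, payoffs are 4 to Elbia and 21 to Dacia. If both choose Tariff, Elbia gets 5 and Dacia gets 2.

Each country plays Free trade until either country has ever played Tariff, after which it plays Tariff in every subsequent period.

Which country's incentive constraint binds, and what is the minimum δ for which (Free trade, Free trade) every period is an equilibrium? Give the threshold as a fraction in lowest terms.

Dacia; δ ≥ 8/19

For Elbia: deviation gain 11−9 = 2, per-period punishment loss 9−5 = 4. IC gives δ ≥ 2/6 = 1/3.
For Dacia: gain 8, loss 11 per period, so δ ≥ 8/19.
The tighter constraint is Dacia's, so cooperation needs δ ≥ 8/19.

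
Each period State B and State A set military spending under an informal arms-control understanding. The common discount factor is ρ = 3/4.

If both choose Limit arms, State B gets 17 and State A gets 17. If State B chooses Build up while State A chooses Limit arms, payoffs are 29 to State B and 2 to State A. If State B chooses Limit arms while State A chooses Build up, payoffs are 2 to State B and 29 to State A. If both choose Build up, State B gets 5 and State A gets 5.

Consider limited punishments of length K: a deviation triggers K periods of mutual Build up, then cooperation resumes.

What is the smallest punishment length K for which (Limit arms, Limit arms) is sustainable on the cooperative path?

2

IC: ρ(1−ρ^K)/(1−ρ) ≥ (29−17)/(17−5) = 1.
With ρ = 3/4: need 1 − ρ^K ≥ 1·(1−3/4)/(3/4), i.e. ρ^K ≤ 0.6667.
Since (3/4)^1 = 0.7500 and (3/4)^2 = 0.5625, the smallest such K is 2.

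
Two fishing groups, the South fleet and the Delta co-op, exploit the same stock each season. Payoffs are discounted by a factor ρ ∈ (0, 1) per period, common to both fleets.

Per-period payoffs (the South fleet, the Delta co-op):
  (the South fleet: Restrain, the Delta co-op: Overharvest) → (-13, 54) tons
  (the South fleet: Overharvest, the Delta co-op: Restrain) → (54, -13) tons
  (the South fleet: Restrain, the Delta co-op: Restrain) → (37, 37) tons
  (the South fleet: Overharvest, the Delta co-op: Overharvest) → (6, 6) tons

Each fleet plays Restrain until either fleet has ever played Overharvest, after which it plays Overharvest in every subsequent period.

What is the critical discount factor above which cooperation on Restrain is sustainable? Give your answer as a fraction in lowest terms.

17/48

Cooperation forever yields 37 each period: 37/(1−ρ).
Deviating yields 54 once, then 6 forever: 54 + 6ρ/(1−ρ).
No profitable deviation requires 37/(1−ρ) ≥ 54 + 6ρ/(1−ρ).
Multiplying by (1−ρ): 37 ≥ 54(1−ρ) + 6ρ = 54 − 48ρ.
So 48ρ ≥ 17, i.e. ρ ≥ 17/48.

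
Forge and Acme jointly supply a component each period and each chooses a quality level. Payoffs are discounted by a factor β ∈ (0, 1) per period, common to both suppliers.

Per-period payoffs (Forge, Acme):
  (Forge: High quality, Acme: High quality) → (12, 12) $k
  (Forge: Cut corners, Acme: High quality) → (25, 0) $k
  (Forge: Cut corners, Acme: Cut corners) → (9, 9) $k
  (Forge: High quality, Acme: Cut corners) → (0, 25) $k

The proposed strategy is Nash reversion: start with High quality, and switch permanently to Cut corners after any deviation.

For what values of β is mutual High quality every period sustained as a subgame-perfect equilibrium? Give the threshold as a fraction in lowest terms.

One-period gain from deviating is 25 − 12 = 13. The loss is 12 − 9 = 3 in every subsequent period, with present value 3·β/(1−β).
Deviation is unprofitable when 3·β/(1−β) ≥ 13, i.e. β/(1−β) ≥ 13/3.
Equivalently β ≥ 13/(13+3) = 13/16.

13/16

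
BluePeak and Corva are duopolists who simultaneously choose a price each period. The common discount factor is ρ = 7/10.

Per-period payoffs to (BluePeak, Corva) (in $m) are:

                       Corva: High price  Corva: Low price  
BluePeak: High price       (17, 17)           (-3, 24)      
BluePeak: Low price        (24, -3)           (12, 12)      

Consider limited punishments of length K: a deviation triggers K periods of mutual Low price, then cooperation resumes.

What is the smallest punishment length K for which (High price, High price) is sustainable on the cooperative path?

3

No profitable deviation requires (17−12)(ρ+…+ρ^K) ≥ 24−17, i.e. ρ+…+ρ^K ≥ 7/5 ≈ 1.4000.
With ρ = 7/10, the partial sums are K=1: 0.7000, K=2: 1.1900, K=3: 1.5330.
K = 3 is the first length at which the sum reaches 1.4000.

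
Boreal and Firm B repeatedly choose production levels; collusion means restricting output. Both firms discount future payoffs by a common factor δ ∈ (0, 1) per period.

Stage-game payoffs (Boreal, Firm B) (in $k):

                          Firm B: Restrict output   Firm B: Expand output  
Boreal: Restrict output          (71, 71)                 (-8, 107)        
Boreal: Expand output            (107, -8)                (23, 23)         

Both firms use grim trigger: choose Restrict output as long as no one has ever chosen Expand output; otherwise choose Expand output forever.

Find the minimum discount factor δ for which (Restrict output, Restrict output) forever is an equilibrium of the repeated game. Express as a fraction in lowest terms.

Under grim trigger the critical discount factor is (T−C)/(T−P) with T = 107, C = 71, P = 23.
δ* = (107−71)/(107−23) = 36/84 = 3/7.

3/7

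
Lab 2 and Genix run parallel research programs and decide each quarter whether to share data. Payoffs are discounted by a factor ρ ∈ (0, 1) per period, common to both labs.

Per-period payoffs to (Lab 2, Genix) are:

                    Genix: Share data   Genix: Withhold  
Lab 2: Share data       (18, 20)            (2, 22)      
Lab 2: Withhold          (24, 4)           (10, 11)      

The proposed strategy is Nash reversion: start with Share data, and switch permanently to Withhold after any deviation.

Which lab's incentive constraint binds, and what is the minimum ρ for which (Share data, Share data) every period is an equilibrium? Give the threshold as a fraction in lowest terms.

Lab 2: cooperation gives 18 each period; deviation gives 24 once then 10 forever.
  18/(1−ρ) ≥ 24 + 10ρ/(1−ρ) ⇒ ρ ≥ 6/14 = 3/7.
Genix: cooperation gives 20 each period; deviation gives 22 once then 11 forever.
  ρ ≥ 2/11.
Both must hold, so the binding constraint is Lab 2's: ρ ≥ 3/7.

Lab 2; ρ ≥ 3/7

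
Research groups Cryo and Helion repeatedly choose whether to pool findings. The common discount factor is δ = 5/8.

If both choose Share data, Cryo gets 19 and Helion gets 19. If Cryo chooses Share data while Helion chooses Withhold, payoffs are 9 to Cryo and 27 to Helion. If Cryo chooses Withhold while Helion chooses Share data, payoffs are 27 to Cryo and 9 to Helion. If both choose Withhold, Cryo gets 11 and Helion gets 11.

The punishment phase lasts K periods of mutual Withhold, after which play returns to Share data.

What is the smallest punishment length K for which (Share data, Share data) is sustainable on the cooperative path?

Need Σ_{k=1}^{K} δ^k ≥ (27−19)/(19−11) = 1.0000 at δ = 5/8.
At K = 1 the sum is 0.6250 < 1.0000; at K = 2 it is 1.0156 ≥ 1.0000.
So the minimum punishment length is K = 2.

2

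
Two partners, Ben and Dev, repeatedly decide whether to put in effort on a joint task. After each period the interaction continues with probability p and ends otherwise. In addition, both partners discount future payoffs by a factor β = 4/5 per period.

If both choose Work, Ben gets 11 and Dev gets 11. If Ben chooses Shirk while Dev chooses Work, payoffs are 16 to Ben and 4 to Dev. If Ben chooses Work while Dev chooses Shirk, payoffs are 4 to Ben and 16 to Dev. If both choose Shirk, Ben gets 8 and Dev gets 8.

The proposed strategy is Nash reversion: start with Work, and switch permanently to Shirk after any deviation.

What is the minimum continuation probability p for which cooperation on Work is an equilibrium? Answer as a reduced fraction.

25/32

With continuation probability p and discount β, the effective per-period discount factor is βp.
Grim-trigger IC: βp ≥ (16−11)/(16−8) = 5/8.
So p ≥ (5/8)/(4/5) = 25/32.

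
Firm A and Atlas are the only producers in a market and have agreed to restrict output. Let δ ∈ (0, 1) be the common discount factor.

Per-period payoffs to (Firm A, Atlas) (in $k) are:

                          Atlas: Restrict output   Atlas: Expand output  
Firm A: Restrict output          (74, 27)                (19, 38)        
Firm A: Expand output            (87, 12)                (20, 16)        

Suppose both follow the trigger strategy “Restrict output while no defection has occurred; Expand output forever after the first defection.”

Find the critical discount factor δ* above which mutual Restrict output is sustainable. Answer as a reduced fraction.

Firm A: cooperation gives 74 each period; deviation gives 87 once then 20 forever.
  74/(1−δ) ≥ 87 + 20δ/(1−δ) ⇒ δ ≥ 13/67.
Atlas: cooperation gives 27 each period; deviation gives 38 once then 16 forever.
  δ ≥ 11/22 = 1/2.
Both must hold, so the binding constraint is Atlas's: δ ≥ 1/2.

1/2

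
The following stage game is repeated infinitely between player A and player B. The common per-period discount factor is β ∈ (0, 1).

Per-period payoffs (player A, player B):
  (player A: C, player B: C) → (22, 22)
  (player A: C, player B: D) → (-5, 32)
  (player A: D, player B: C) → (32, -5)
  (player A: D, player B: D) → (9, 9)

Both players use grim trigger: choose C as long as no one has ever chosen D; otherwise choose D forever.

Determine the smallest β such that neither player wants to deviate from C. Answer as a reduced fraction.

10/23

Under grim trigger the critical discount factor is (T−C)/(T−P) with T = 32, C = 22, P = 9.
β* = (32−22)/(32−9) = 10/23.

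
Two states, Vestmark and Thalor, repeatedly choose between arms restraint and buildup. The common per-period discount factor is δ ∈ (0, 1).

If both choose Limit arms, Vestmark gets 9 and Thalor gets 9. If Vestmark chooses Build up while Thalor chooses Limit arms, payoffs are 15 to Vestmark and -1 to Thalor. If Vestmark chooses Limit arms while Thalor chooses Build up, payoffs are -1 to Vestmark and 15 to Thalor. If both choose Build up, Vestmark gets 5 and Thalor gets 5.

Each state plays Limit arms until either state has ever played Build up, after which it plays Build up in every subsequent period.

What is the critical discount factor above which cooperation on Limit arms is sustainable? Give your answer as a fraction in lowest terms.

Cooperation forever yields 9 each period: 9/(1−δ).
Deviating yields 15 once, then 5 forever: 15 + 5δ/(1−δ).
No profitable deviation requires 9/(1−δ) ≥ 15 + 5δ/(1−δ).
Multiplying by (1−δ): 9 ≥ 15(1−δ) + 5δ = 15 − 10δ.
So 10δ ≥ 6, i.e. δ ≥ 6/10 = 3/5.

3/5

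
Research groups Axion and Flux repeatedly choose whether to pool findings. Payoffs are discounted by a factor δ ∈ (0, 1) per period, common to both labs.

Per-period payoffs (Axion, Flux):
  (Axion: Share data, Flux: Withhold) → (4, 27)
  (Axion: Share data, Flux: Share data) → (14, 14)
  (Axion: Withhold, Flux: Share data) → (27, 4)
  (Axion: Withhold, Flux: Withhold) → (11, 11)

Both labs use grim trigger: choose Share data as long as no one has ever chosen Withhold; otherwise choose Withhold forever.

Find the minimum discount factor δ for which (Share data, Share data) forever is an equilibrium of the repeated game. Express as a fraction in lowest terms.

13/16

One-period gain from deviating is 27 − 14 = 13. The loss is 14 − 11 = 3 in every subsequent period, with present value 3·δ/(1−δ).
Deviation is unprofitable when 3·δ/(1−δ) ≥ 13, i.e. δ/(1−δ) ≥ 13/3.
Equivalently δ ≥ 13/(13+3) = 13/16.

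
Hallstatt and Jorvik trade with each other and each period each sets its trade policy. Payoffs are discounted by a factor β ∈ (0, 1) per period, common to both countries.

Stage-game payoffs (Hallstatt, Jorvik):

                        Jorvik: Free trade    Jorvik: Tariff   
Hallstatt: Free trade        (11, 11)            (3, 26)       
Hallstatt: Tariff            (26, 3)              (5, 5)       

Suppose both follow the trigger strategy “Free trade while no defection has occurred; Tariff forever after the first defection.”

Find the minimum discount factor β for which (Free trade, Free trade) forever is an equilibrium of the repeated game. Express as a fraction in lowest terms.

5/7

11/(1−β) ≥ 26 + 5β/(1−β)
11 ≥ 26 − 21β
β ≥ 15/21 = 5/7.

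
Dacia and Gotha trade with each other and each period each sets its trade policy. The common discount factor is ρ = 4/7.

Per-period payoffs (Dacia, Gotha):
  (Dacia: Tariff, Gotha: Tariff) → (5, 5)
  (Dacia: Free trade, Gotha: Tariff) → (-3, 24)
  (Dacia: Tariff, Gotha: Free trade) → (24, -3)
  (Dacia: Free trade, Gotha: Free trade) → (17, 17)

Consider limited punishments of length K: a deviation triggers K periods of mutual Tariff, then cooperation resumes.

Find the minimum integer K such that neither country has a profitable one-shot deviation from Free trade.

2

IC: ρ(1−ρ^K)/(1−ρ) ≥ (24−17)/(17−5) = 7/12.
With ρ = 4/7: need 1 − ρ^K ≥ 7/12·(1−4/7)/(4/7), i.e. ρ^K ≤ 0.5625.
Since (4/7)^1 = 0.5714 and (4/7)^2 = 0.3265, the smallest such K is 2.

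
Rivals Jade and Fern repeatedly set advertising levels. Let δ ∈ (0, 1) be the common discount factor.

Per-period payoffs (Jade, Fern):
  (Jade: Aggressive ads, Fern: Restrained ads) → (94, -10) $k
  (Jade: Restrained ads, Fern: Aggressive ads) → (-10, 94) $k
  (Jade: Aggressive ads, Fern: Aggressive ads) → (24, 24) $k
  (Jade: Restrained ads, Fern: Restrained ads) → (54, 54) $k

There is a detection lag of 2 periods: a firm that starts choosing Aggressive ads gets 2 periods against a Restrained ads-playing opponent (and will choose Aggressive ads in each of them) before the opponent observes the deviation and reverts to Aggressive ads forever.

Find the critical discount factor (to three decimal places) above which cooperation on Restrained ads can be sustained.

A deviator earns 94 for 2 periods, then 24 forever; cooperating earns 54 forever. Multiplying the IC by (1−δ):
54 ≥ 94(1−δ^2) + 24δ^2, so 70·δ^2 ≥ 40 and δ^2 ≥ 4/7.
δ ≥ (4/7)^(1/2) ≈ 0.756.

0.756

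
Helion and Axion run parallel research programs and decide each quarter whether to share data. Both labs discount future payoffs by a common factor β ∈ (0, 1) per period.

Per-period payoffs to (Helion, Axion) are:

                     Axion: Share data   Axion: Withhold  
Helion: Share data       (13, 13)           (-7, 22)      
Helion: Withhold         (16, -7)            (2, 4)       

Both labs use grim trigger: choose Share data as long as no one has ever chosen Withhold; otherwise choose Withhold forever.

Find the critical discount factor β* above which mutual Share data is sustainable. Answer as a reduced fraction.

1/2

Helion: cooperation gives 13 each period; deviation gives 16 once then 2 forever.
  13/(1−β) ≥ 16 + 2β/(1−β) ⇒ β ≥ 3/14.
Axion: cooperation gives 13 each period; deviation gives 22 once then 4 forever.
  β ≥ 9/18 = 1/2.
Both must hold, so the binding constraint is Axion's: β ≥ 1/2.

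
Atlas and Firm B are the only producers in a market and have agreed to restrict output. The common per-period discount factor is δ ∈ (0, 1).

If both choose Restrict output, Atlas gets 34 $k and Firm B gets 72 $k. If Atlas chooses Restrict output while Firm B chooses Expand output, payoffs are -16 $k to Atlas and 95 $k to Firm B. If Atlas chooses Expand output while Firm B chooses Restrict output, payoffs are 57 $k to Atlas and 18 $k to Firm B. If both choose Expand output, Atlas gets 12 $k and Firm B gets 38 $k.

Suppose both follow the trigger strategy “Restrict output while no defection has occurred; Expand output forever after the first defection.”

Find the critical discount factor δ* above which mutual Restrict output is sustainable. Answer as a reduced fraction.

For Atlas: deviation gain 57−34 = 23, per-period punishment loss 34−12 = 22. IC gives δ ≥ 23/45.
For Firm B: gain 23, loss 34 per period, so δ ≥ 23/57.
The tighter constraint is Atlas's, so cooperation needs δ ≥ 23/45.

23/45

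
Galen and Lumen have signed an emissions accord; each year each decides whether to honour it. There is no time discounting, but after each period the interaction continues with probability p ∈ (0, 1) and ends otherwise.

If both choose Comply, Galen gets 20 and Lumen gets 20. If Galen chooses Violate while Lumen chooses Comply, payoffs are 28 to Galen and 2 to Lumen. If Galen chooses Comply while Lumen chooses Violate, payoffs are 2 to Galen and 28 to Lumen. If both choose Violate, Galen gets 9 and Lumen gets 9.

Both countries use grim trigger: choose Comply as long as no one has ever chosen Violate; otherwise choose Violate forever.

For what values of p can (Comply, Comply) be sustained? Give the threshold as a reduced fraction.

Expected cooperation value is 20 + p·20 + p²·20 + … = 20/(1−p); deviation gives 28 + p·9/(1−p).
20 ≥ 28(1−p) + 9p ⇒ 19p ≥ 8 ⇒ p ≥ 8/19.

8/19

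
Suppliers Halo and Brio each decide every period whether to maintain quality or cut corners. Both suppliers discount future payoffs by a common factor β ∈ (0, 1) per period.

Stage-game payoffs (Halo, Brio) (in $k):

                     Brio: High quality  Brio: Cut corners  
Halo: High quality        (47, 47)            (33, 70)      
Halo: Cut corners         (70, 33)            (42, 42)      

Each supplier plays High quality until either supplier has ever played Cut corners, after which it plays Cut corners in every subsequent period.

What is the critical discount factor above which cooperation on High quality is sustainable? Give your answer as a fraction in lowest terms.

23/28

Cooperation forever yields 47 each period: 47/(1−β).
Deviating yields 70 once, then 42 forever: 70 + 42β/(1−β).
No profitable deviation requires 47/(1−β) ≥ 70 + 42β/(1−β).
Multiplying by (1−β): 47 ≥ 70(1−β) + 42β = 70 − 28β.
So 28β ≥ 23, i.e. β ≥ 23/28.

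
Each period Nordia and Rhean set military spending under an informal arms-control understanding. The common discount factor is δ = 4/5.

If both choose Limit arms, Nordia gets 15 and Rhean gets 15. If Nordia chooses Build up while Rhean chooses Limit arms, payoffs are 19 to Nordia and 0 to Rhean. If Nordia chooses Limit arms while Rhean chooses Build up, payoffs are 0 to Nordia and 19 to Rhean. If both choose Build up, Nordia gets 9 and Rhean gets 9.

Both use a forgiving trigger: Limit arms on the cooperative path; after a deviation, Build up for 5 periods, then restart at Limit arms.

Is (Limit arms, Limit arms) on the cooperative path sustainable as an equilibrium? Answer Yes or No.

IC: δ+…+δ^5 ≥ (19−15)/(15−9) = 2/3.
At δ = 4/5: partial sum = 2.6893 ≥ 0.6667. Cooperation sustainable.

Yes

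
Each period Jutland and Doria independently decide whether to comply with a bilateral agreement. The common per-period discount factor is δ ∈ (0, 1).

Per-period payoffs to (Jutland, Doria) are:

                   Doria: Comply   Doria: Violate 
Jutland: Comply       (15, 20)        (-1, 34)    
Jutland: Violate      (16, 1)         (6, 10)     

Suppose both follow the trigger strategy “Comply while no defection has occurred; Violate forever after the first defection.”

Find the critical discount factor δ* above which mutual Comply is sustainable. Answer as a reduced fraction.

7/12

Jutland's threshold: (16−15)/(16−6) = 1/10.
Doria's threshold: (34−20)/(34−10) = 7/12.
1/10 < 7/12, so Doria binds and δ* = 7/12.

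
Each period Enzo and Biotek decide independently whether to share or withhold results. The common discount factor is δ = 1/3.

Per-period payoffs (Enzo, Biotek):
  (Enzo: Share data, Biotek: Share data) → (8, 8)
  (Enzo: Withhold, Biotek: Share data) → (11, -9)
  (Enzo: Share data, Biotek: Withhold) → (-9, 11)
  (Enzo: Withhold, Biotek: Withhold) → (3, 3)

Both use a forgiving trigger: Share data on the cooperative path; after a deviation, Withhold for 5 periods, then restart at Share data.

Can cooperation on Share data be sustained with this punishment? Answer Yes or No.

No

A one-shot deviation gives 11 now, then 3 for 5 periods, then back to 8.
Gain from deviating: (11−8) today; loss: (8−3) in each of the next 5 periods.
No-deviation condition: (8−3)(δ+…+δ^5) ≥ 11−8, i.e. δ+…+δ^5 ≥ 3/5.
At δ = 1/3: δ+…+δ^5 = 0.4979 < 0.6000.
So cooperation is not sustainable.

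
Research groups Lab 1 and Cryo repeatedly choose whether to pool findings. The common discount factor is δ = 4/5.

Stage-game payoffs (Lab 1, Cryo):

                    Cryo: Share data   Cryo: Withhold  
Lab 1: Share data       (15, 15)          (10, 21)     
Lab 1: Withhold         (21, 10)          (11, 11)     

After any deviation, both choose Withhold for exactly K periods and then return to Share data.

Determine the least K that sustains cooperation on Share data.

No profitable deviation requires (15−11)(δ+…+δ^K) ≥ 21−15, i.e. δ+…+δ^K ≥ 3/2 ≈ 1.5000.
With δ = 4/5, the partial sums are K=1: 0.8000, K=2: 1.4400, K=3: 1.9520.
K = 3 is the first length at which the sum reaches 1.5000.

3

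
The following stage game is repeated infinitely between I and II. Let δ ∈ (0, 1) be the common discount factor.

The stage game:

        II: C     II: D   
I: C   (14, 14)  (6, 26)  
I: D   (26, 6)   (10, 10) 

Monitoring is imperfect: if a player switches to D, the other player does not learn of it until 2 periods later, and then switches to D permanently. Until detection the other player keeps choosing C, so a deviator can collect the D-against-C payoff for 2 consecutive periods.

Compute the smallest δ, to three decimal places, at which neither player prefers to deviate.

0.866

A deviator earns 26 for 2 periods, then 10 forever; cooperating earns 14 forever. Multiplying the IC by (1−δ):
14 ≥ 26(1−δ^2) + 10δ^2, so 16·δ^2 ≥ 12 and δ^2 ≥ 3/4.
δ ≥ (3/4)^(1/2) ≈ 0.866.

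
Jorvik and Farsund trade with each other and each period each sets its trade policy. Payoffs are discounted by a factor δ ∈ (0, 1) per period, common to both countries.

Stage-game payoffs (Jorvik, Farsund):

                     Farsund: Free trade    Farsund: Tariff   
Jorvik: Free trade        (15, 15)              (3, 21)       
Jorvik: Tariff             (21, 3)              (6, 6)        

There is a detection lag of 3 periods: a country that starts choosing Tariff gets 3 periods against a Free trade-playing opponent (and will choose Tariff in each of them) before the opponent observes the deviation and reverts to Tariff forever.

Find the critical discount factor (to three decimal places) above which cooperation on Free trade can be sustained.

Deviating for the 3 undetected periods gains 21−15 = 6 per period over cooperation, then loses 15−6 = 9 per period forever once punishment starts.
Gain: 6(1 + δ + … + δ^2); loss: 9·δ^3/(1−δ).
No profitable deviation ⇔ 6(1−δ^3) ≤ 9·δ^3, i.e. δ^3 ≥ 6/(6+9) = 2/5.
Hence δ ≥ (2/5)^(1/3) ≈ 0.737.

0.737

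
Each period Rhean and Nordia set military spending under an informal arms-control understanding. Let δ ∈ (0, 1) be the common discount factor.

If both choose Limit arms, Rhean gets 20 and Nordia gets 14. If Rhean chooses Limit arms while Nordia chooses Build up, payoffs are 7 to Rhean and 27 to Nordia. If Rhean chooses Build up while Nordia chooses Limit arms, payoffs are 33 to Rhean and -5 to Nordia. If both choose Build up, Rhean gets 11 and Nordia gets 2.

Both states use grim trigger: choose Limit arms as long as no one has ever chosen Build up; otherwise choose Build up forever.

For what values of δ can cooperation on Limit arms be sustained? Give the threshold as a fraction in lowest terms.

For Rhean: deviation gain 33−20 = 13, per-period punishment loss 20−11 = 9. IC gives δ ≥ 13/22.
For Nordia: gain 13, loss 12 per period, so δ ≥ 13/25.
The tighter constraint is Rhean's, so cooperation needs δ ≥ 13/22.

13/22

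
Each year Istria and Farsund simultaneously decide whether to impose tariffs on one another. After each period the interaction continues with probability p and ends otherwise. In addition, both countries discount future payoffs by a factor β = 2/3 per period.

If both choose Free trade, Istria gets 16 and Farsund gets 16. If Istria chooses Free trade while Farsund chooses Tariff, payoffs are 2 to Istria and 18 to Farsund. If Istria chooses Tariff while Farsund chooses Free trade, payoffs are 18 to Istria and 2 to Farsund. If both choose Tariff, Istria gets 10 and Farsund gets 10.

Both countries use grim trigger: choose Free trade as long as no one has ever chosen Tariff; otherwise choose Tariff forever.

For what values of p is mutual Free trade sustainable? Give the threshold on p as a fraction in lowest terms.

With continuation probability p and discount β, the effective per-period discount factor is βp.
Grim-trigger IC: βp ≥ (18−16)/(18−10) = 1/4.
So p ≥ (1/4)/(2/3) = 3/8.

3/8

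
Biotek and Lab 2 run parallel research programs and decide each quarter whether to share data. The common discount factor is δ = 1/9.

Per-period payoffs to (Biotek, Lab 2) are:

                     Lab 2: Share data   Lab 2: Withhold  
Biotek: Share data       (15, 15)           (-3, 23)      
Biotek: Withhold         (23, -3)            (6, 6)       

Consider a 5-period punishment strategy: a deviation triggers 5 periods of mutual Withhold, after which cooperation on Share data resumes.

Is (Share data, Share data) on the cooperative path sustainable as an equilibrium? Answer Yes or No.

No

A one-shot deviation gives 23 now, then 6 for 5 periods, then back to 15.
Gain from deviating: (23−15) today; loss: (15−6) in each of the next 5 periods.
No-deviation condition: (15−6)(δ+…+δ^5) ≥ 23−15, i.e. δ+…+δ^5 ≥ 8/9.
At δ = 1/9: δ+…+δ^5 = 0.1250 < 0.8889.
So cooperation is not sustainable.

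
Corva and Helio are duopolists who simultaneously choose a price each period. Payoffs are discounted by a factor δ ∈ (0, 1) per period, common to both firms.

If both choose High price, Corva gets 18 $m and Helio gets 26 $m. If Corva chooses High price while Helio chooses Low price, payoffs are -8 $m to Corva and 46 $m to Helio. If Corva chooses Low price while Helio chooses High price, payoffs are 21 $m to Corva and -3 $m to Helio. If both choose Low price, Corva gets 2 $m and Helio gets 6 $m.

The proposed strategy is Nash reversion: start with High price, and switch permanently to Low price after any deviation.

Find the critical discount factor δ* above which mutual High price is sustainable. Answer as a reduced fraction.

1/2

Corva's threshold: (21−18)/(21−2) = 3/19.
Helio's threshold: (46−26)/(46−6) = 1/2.
3/19 < 1/2, so Helio binds and δ* = 1/2.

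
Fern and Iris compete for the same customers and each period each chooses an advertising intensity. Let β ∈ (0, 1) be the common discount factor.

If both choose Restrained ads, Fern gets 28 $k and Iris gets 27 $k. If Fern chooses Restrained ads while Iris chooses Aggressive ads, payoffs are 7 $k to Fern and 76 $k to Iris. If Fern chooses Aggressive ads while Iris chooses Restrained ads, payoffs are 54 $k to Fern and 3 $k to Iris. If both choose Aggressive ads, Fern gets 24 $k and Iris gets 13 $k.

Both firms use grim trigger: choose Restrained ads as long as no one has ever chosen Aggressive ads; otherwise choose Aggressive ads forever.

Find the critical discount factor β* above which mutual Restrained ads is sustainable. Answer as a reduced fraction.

For Fern: deviation gain 54−28 = 26, per-period punishment loss 28−24 = 4. IC gives β ≥ 26/30 = 13/15.
For Iris: gain 49, loss 14 per period, so β ≥ 49/63 = 7/9.
The tighter constraint is Fern's, so cooperation needs β ≥ 13/15.

13/15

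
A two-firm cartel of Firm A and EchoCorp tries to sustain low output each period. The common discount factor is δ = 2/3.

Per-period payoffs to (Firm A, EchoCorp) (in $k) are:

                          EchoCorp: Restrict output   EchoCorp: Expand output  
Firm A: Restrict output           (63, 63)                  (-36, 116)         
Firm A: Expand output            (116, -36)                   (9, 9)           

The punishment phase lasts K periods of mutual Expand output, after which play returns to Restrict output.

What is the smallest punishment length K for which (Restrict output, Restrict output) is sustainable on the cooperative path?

No profitable deviation requires (63−9)(δ+…+δ^K) ≥ 116−63, i.e. δ+…+δ^K ≥ 53/54 ≈ 0.9815.
With δ = 2/3, the partial sums are K=1: 0.6667, K=2: 1.1111.
K = 2 is the first length at which the sum reaches 0.9815.

2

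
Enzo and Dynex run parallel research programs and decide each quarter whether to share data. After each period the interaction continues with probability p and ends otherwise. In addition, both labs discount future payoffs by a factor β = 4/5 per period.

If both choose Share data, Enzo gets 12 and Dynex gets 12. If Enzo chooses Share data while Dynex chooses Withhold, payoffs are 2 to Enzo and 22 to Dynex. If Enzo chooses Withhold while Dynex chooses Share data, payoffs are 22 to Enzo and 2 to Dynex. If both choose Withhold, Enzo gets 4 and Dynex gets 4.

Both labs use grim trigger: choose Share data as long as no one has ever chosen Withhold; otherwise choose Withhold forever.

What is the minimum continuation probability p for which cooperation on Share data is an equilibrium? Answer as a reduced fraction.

25/36

Expected continuation weight on next period's payoff is β·p = 4/5·p, which plays the role of the discount factor.
Cooperation requires 4/5·p ≥ (22−12)/(22−4) = 5/9, hence p ≥ 25/36.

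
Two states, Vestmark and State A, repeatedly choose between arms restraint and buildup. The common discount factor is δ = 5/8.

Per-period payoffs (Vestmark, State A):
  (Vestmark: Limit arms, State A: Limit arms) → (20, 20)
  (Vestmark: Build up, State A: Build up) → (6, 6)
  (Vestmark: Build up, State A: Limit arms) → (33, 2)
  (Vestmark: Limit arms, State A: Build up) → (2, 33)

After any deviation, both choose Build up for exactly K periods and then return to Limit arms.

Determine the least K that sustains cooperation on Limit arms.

Need Σ_{k=1}^{K} δ^k ≥ (33−20)/(20−6) = 0.9286 at δ = 5/8.
At K = 1 the sum is 0.6250 < 0.9286; at K = 2 it is 1.0156 ≥ 0.9286.
So the minimum punishment length is K = 2.

2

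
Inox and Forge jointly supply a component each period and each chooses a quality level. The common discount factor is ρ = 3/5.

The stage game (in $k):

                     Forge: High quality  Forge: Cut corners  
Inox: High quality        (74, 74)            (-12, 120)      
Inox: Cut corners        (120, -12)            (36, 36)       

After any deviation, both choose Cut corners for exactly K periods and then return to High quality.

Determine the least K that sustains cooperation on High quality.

IC: ρ(1−ρ^K)/(1−ρ) ≥ (120−74)/(74−36) = 23/19.
With ρ = 3/5: need 1 − ρ^K ≥ 23/19·(1−3/5)/(3/5), i.e. ρ^K ≤ 0.1930.
Since (3/5)^3 = 0.2160 and (3/5)^4 = 0.1296, the smallest such K is 4.

4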